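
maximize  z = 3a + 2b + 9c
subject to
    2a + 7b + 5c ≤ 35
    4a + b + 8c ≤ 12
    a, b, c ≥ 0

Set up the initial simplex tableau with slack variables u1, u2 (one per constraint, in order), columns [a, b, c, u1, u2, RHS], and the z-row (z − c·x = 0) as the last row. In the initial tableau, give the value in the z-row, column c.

-9

The z-row carries the negated objective coefficients: the c entry is -9.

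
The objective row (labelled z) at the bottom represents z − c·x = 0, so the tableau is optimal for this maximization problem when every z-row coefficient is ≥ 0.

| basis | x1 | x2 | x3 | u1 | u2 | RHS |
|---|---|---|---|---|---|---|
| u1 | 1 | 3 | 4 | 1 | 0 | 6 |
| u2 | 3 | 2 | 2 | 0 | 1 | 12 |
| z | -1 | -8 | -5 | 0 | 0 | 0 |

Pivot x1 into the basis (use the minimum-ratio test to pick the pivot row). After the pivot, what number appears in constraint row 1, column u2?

Ratio test on column x1 — row 1: 6/1 = 6; row 2: 12/3 = 4. Minimum is 4 at row 2 (u2 leaves); pivot element 3.
Divide row 2 by 3; eliminate column x1 from the other rows.
Row 1 update in column u2: 0 − 1·(1/3) = -1/3.

-1/3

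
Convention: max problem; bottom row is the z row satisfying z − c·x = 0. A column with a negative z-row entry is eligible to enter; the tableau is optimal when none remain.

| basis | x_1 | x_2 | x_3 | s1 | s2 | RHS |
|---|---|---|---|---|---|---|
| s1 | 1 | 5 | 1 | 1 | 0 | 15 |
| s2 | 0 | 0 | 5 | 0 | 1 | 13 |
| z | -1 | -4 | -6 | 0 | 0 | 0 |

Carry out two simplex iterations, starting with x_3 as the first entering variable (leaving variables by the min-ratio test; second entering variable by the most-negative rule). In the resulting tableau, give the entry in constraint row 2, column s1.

Ratio test on column x_3 — row 1: 15/1 = 15; row 2: 13/5 = 13/5. Minimum is 13/5 at row 2 (s2 leaves); pivot element 5.
Divide row 2 by 5; eliminate column x_3 from the other rows.
Second iteration: most negative z-row entry is -4 in column x_2, so x_2 enters.
Ratio test on column x_2 — row 1: (62/5)/5 = 62/25; row 2: entry 0 ≤ 0. Minimum is 62/25 at row 1 (s1 leaves); pivot element 5.
Divide row 1 by 5; eliminate column x_2 from the other rows.
After both pivots, the entry at constraint row 2, column s1 is 0.

0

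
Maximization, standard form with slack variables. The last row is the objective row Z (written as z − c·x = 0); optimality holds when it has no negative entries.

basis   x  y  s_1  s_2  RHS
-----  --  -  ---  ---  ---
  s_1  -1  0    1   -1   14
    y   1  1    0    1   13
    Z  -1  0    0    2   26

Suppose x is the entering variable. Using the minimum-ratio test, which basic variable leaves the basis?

Column x entries and ratios — s_1: -1 ≤ 0, skip; y: 13/1 = 13.
Smallest ratio is 13 in the row of y, so y leaves.

y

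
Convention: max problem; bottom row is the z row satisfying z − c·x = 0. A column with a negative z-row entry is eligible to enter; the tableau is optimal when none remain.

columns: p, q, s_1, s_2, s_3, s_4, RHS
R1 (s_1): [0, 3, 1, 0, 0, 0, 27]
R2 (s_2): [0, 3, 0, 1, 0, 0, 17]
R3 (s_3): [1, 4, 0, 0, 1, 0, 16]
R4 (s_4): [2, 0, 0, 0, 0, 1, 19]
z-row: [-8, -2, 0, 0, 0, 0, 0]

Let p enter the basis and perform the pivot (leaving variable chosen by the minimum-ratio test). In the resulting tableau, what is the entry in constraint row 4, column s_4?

1/2

Ratio test on column p — row 1: entry 0 ≤ 0; row 2: entry 0 ≤ 0; row 3: 16/1 = 16; row 4: 19/2 = 19/2. Minimum is 19/2 at row 4 (s_4 leaves); pivot element 2.
Divide row 4 by 2; eliminate column p from the other rows.
In the new row 4, the s_4 entry is the old entry divided by the pivot: 1/2 = 1/2.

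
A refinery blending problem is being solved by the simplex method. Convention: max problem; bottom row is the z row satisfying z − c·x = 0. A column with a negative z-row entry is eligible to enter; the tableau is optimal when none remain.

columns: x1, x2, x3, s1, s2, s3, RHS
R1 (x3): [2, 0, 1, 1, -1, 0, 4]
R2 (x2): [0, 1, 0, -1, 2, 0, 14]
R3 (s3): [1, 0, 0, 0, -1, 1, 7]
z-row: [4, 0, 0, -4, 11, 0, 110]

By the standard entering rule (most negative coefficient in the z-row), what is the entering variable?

Negative z-row entries: s1: -4.
The most negative is -4 in column s1, so s1 enters.

s1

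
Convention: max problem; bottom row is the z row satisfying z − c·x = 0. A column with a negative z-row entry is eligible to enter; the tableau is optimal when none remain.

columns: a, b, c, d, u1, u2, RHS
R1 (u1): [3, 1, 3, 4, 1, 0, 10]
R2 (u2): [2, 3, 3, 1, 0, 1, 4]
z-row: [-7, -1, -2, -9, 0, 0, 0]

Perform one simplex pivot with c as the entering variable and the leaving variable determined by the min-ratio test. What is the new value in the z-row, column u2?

Ratio test on column c — row 1: 10/3 = 10/3; row 2: 4/3 = 4/3. Minimum is 4/3 at row 2 (u2 leaves); pivot element 3.
Divide row 2 by 3; eliminate column c from the other rows.
z-row update in column u2: 0 − (-2)·(1/3) = 2/3.

2/3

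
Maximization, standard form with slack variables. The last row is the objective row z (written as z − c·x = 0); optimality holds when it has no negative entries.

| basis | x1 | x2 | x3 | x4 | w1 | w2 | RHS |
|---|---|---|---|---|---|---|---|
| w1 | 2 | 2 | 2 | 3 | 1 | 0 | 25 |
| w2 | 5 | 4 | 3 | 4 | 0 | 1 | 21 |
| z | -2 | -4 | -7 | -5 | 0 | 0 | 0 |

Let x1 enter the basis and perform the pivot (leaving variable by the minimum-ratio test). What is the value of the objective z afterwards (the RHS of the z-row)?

Ratio test on column x1 — row 1: 25/2 = 25/2; row 2: 21/5 = 21/5. Minimum is 21/5 at row 2 (w2 leaves); pivot element 5.
Pivot on row 2; the z-row RHS becomes 0 − (-2)·(21/5) = 42/5.

42/5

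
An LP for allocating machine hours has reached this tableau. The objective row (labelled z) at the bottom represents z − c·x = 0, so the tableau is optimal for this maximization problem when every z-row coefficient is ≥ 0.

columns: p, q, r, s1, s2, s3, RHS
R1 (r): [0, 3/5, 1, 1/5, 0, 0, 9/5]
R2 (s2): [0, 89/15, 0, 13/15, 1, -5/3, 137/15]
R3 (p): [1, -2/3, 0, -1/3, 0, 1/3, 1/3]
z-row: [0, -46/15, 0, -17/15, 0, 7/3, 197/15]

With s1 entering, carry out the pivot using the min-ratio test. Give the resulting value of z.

Ratio test on column s1 — row 1: (9/5)/(1/5) = 9; row 2: (137/15)/(13/15) = 137/13; row 3: entry -1/3 ≤ 0. Minimum is 9 at row 1 (r leaves); pivot element 1/5.
Pivot on row 1; the z-row RHS becomes 197/15 − (-17/15)·9 = 70/3.

70/3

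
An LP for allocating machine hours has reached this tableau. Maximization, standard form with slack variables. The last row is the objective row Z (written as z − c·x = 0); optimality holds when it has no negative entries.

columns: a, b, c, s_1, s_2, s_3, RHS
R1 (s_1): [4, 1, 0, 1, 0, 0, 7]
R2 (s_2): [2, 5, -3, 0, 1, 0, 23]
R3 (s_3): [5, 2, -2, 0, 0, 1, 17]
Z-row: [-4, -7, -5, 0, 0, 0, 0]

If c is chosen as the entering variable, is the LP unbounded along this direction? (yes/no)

yes

Every constraint-row entry in column c is ≤ 0, so increasing c is unbounded.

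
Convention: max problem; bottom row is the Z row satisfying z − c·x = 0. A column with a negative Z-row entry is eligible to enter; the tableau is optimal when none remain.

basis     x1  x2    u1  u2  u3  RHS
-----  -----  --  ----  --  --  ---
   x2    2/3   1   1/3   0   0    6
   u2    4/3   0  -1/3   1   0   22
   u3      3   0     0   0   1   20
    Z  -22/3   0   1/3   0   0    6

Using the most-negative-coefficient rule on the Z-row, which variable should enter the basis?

x1

Negative Z-row entries: x1: -22/3.
The most negative is -22/3 in column x1, so x1 enters.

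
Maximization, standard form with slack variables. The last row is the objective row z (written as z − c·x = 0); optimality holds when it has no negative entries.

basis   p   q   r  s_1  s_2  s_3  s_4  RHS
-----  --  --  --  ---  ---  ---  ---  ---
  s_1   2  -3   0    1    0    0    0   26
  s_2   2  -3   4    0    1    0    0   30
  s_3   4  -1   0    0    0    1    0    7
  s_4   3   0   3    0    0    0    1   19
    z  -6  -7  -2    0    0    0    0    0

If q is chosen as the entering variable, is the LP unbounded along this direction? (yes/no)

yes

Every constraint-row entry in column q is ≤ 0, so increasing q is unbounded.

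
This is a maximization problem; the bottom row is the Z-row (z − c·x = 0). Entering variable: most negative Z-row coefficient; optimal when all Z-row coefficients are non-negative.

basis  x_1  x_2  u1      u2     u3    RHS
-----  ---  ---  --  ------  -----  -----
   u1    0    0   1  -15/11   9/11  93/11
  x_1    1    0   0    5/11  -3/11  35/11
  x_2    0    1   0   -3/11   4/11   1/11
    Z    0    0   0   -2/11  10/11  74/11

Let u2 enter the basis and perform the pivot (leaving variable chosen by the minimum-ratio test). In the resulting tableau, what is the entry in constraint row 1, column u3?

0

Ratio test on column u2 — row 1: entry -15/11 ≤ 0; row 2: (35/11)/(5/11) = 7; row 3: entry -3/11 ≤ 0. Minimum is 7 at row 2 (x_1 leaves); pivot element 5/11.
Divide row 2 by 5/11; eliminate column u2 from the other rows.
Row 1 update in column u3: 9/11 − (-15/11)·(-3/5) = 0.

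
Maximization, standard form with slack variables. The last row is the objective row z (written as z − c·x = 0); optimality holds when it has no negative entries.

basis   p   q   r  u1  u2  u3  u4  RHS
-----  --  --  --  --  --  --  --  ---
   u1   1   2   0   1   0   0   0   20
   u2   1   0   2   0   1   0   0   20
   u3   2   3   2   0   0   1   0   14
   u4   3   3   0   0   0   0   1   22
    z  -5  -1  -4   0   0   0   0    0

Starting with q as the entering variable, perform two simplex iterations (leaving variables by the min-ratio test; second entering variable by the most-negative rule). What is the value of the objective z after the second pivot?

Ratio test on column q — row 1: 20/2 = 10; row 2: entry 0 ≤ 0; row 3: 14/3 = 14/3; row 4: 22/3 = 22/3. Minimum is 14/3 at row 3 (u3 leaves); pivot element 3.
Pivot on row 3; the z-row RHS becomes 0 − (-1)·(14/3) = 14/3.
Next entering variable (most negative z-row entry -13/3): p.
Ratio test on column p — row 1: entry -1/3 ≤ 0; row 2: 20/1 = 20; row 3: (14/3)/(2/3) = 7; row 4: 8/1 = 8. Minimum is 7 at row 3 (q leaves); pivot element 2/3.
After the second pivot the z-row RHS is 14/3 − (-13/3)·7 = 35.

35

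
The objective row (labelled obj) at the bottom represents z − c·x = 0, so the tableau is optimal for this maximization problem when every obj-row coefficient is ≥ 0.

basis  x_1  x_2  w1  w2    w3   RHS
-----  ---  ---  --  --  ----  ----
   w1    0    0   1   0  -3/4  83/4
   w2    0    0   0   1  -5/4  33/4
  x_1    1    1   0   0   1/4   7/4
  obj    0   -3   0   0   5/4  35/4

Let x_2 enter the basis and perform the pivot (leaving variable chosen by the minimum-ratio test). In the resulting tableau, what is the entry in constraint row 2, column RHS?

Ratio test on column x_2 — row 1: entry 0 ≤ 0; row 2: entry 0 ≤ 0; row 3: (7/4)/1 = 7/4. Minimum is 7/4 at row 3 (x_1 leaves); pivot element 1.
Divide row 3 by 1; eliminate column x_2 from the other rows.
Row 2 update in column RHS: 33/4 − 0·(7/4) = 33/4.

33/4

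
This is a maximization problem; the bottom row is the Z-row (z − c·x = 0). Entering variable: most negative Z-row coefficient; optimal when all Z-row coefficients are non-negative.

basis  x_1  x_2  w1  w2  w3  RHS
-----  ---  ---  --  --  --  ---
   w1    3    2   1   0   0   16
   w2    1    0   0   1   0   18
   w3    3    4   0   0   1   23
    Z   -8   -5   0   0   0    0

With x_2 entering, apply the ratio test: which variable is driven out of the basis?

w3

Column x_2 entries and ratios — w1: 16/2 = 8; w2: 0 ≤ 0, skip; w3: 23/4 = 23/4.
Smallest ratio is 23/4 in the row of w3, so w3 leaves.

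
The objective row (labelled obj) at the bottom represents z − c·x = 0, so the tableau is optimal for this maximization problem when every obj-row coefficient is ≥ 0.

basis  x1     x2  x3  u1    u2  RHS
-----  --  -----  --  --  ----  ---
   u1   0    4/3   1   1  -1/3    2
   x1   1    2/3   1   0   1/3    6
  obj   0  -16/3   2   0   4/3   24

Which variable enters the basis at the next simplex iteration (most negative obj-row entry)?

Negative obj-row entries: x2: -16/3.
The most negative is -16/3 in column x2, so x2 enters.

x2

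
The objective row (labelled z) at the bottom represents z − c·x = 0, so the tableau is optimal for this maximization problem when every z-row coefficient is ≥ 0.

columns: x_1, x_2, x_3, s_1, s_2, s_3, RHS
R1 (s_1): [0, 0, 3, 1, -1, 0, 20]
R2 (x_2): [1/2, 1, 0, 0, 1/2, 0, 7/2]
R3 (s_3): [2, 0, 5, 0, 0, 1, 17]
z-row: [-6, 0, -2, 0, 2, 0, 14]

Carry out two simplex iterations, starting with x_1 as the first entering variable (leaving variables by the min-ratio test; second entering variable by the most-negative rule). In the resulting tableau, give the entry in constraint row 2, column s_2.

1

Ratio test on column x_1 — row 1: entry 0 ≤ 0; row 2: (7/2)/(1/2) = 7; row 3: 17/2 = 17/2. Minimum is 7 at row 2 (x_2 leaves); pivot element 1/2.
Divide row 2 by 1/2; eliminate column x_1 from the other rows.
Second iteration: most negative z-row entry is -2 in column x_3, so x_3 enters.
Ratio test on column x_3 — row 1: 20/3 = 20/3; row 2: entry 0 ≤ 0; row 3: 3/5 = 3/5. Minimum is 3/5 at row 3 (s_3 leaves); pivot element 5.
Divide row 3 by 5; eliminate column x_3 from the other rows.
After both pivots, the entry at constraint row 2, column s_2 is 1.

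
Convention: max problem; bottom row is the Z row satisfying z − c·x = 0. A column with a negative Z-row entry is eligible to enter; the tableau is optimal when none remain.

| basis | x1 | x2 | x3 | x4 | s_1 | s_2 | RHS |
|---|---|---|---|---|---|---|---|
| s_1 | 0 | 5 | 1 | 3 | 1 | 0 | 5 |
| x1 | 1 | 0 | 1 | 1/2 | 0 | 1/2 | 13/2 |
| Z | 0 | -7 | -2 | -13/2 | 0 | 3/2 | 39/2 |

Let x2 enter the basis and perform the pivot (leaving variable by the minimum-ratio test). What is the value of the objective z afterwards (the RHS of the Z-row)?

Ratio test on column x2 — row 1: 5/5 = 1; row 2: entry 0 ≤ 0. Minimum is 1 at row 1 (s_1 leaves); pivot element 5.
Pivot on row 1; the Z-row RHS becomes 39/2 − (-7)·1 = 53/2.

53/2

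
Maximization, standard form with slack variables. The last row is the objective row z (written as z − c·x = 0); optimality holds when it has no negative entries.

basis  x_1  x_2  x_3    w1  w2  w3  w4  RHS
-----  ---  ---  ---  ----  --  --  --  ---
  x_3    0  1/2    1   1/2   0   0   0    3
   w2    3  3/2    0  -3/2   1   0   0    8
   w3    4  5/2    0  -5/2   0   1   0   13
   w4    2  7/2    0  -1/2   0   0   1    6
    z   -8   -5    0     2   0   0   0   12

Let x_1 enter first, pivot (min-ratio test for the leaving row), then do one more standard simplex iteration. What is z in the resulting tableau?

36

Ratio test on column x_1 — row 1: entry 0 ≤ 0; row 2: 8/3 = 8/3; row 3: 13/4 = 13/4; row 4: 6/2 = 3. Minimum is 8/3 at row 2 (w2 leaves); pivot element 3.
Pivot on row 2; the z-row RHS becomes 12 − (-8)·(8/3) = 100/3.
Next entering variable (most negative z-row entry -2): w1.
Ratio test on column w1 — row 1: 3/(1/2) = 6; row 2: entry -1/2 ≤ 0; row 3: entry -1/2 ≤ 0; row 4: (2/3)/(1/2) = 4/3. Minimum is 4/3 at row 4 (w4 leaves); pivot element 1/2.
After the second pivot the z-row RHS is 100/3 − (-2)·(4/3) = 36.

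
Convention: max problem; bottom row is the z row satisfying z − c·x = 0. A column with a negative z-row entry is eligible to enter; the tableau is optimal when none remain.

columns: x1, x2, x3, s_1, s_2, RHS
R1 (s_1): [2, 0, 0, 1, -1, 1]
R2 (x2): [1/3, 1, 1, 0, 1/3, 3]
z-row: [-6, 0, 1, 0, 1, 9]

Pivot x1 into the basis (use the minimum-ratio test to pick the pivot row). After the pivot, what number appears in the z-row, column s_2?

-2

Ratio test on column x1 — row 1: 1/2 = 1/2; row 2: 3/(1/3) = 9. Minimum is 1/2 at row 1 (s_1 leaves); pivot element 2.
Divide row 1 by 2; eliminate column x1 from the other rows.
z-row update in column s_2: 1 − (-6)·(-1/2) = -2.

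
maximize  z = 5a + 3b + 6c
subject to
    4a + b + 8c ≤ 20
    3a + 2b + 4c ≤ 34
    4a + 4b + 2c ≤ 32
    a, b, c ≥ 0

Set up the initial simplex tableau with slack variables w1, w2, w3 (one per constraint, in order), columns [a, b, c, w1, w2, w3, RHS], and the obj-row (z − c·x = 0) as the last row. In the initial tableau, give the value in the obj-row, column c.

-6

The obj-row carries the negated objective coefficients: the c entry is -6.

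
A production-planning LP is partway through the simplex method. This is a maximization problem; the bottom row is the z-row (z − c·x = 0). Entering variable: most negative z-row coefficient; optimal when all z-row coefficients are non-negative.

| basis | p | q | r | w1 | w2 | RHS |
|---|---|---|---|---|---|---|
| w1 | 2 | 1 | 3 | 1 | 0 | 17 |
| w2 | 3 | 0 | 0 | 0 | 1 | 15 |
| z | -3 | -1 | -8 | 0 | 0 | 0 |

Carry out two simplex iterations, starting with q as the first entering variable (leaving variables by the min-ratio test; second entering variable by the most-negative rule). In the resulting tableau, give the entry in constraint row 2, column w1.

0

Ratio test on column q — row 1: 17/1 = 17; row 2: entry 0 ≤ 0. Minimum is 17 at row 1 (w1 leaves); pivot element 1.
Divide row 1 by 1; eliminate column q from the other rows.
Second iteration: most negative z-row entry is -5 in column r, so r enters.
Ratio test on column r — row 1: 17/3 = 17/3; row 2: entry 0 ≤ 0. Minimum is 17/3 at row 1 (q leaves); pivot element 3.
Divide row 1 by 3; eliminate column r from the other rows.
After both pivots, the entry at constraint row 2, column w1 is 0.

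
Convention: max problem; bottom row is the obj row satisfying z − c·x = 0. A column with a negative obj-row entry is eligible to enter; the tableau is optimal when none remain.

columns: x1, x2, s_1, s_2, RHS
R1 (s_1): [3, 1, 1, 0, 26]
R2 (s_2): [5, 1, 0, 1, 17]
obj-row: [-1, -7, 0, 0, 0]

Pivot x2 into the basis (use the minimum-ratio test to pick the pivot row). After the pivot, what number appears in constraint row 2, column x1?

5

Ratio test on column x2 — row 1: 26/1 = 26; row 2: 17/1 = 17. Minimum is 17 at row 2 (s_2 leaves); pivot element 1.
Divide row 2 by 1; eliminate column x2 from the other rows.
In the new row 2, the x1 entry is the old entry divided by the pivot: 5/1 = 5.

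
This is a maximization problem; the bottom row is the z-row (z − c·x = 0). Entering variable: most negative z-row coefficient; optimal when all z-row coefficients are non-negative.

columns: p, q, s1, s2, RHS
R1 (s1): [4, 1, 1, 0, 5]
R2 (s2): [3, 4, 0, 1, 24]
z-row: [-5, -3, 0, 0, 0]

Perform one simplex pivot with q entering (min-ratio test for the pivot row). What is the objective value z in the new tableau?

Ratio test on column q — row 1: 5/1 = 5; row 2: 24/4 = 6. Minimum is 5 at row 1 (s1 leaves); pivot element 1.
Pivot on row 1; the z-row RHS becomes 0 − (-3)·5 = 15.

15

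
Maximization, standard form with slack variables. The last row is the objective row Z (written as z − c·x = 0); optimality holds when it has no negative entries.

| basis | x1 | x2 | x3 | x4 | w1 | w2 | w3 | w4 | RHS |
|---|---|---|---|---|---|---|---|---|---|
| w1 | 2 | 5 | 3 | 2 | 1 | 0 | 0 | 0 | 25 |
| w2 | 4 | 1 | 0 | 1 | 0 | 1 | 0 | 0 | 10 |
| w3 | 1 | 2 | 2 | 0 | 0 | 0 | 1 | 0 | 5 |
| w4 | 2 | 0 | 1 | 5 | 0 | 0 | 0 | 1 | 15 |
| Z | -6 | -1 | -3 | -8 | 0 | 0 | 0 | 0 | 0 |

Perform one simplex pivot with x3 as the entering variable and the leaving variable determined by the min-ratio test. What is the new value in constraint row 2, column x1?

4

Ratio test on column x3 — row 1: 25/3 = 25/3; row 2: entry 0 ≤ 0; row 3: 5/2 = 5/2; row 4: 15/1 = 15. Minimum is 5/2 at row 3 (w3 leaves); pivot element 2.
Divide row 3 by 2; eliminate column x3 from the other rows.
Row 2 update in column x1: 4 − 0·(1/2) = 4.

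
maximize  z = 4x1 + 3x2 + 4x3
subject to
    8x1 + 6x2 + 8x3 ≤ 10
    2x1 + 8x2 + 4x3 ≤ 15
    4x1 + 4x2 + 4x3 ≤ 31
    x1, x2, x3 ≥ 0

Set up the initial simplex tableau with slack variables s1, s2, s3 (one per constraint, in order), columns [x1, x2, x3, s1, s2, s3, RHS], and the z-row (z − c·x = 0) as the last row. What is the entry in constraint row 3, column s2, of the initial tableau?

Slack s2 belongs to constraint 2; its column is the unit vector e_2, so the entry in row 3 is 0.

0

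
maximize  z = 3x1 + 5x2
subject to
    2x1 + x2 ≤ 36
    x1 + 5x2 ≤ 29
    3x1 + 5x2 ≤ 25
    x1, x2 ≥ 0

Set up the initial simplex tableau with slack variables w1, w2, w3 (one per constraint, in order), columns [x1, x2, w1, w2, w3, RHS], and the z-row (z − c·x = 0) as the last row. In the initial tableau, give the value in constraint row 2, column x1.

Constraint 2 has coefficient 1 on x1.

1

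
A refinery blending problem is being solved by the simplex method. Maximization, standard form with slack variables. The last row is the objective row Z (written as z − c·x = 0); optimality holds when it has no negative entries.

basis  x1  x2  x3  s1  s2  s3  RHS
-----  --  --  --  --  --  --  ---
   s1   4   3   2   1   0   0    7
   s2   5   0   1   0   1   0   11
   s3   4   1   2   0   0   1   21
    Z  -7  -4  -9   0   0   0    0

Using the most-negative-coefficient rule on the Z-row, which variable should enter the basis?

x3

Negative Z-row entries: x1: -7, x2: -4, x3: -9.
The most negative is -9 in column x3, so x3 enters.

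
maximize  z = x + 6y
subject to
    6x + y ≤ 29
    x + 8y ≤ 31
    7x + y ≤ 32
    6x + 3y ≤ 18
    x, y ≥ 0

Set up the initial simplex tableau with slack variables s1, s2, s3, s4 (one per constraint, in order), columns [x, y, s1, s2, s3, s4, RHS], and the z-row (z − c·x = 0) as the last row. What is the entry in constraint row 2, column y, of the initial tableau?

8

Constraint 2 has coefficient 8 on y.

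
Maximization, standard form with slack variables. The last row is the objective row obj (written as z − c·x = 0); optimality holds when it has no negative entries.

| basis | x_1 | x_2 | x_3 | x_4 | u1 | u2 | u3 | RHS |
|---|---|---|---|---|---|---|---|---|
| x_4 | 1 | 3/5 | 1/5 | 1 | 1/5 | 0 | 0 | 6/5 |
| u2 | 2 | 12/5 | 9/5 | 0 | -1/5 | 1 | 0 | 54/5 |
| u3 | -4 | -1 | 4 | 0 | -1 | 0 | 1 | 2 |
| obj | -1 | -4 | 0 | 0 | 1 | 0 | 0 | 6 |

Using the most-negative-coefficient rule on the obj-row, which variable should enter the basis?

Negative obj-row entries: x_1: -1, x_2: -4.
The most negative is -4 in column x_2, so x_2 enters.

x_2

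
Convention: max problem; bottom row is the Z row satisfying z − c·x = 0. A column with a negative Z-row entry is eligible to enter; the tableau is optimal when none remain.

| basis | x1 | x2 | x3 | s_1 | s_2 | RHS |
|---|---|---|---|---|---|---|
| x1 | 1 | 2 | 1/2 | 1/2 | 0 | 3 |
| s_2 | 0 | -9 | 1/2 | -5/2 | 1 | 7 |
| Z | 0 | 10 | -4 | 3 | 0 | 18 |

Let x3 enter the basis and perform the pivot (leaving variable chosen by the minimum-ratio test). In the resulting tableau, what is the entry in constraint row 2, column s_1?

-3

Ratio test on column x3 — row 1: 3/(1/2) = 6; row 2: 7/(1/2) = 14. Minimum is 6 at row 1 (x1 leaves); pivot element 1/2.
Divide row 1 by 1/2; eliminate column x3 from the other rows.
Row 2 update in column s_1: -5/2 − (1/2)·1 = -3.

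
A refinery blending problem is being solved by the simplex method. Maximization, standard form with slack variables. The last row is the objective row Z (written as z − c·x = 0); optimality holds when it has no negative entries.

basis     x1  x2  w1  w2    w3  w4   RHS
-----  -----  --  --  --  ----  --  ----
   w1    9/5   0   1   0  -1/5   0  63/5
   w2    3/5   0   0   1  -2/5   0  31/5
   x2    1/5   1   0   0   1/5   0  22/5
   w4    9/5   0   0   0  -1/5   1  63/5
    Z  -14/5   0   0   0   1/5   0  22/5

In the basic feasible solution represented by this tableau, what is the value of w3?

w3 is not in the basis, so in the current basic feasible solution w3 = 0.

0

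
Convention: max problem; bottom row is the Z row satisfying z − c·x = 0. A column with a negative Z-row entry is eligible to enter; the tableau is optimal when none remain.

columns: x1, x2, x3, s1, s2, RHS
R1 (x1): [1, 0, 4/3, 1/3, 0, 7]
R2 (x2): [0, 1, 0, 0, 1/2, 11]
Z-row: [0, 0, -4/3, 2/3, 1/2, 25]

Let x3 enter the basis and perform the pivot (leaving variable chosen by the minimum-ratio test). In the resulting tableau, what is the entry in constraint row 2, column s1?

Ratio test on column x3 — row 1: 7/(4/3) = 21/4; row 2: entry 0 ≤ 0. Minimum is 21/4 at row 1 (x1 leaves); pivot element 4/3.
Divide row 1 by 4/3; eliminate column x3 from the other rows.
Row 2 update in column s1: 0 − 0·(1/4) = 0.

0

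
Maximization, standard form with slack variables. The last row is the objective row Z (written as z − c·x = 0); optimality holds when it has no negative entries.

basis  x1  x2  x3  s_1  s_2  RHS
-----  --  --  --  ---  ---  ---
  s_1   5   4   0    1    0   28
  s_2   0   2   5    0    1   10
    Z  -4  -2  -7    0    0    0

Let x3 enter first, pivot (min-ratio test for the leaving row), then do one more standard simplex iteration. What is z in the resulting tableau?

Ratio test on column x3 — row 1: entry 0 ≤ 0; row 2: 10/5 = 2. Minimum is 2 at row 2 (s_2 leaves); pivot element 5.
Pivot on row 2; the Z-row RHS becomes 0 − (-7)·2 = 14.
Next entering variable (most negative Z-row entry -4): x1.
Ratio test on column x1 — row 1: 28/5 = 28/5; row 2: entry 0 ≤ 0. Minimum is 28/5 at row 1 (s_1 leaves); pivot element 5.
After the second pivot the Z-row RHS is 14 − (-4)·(28/5) = 182/5.

182/5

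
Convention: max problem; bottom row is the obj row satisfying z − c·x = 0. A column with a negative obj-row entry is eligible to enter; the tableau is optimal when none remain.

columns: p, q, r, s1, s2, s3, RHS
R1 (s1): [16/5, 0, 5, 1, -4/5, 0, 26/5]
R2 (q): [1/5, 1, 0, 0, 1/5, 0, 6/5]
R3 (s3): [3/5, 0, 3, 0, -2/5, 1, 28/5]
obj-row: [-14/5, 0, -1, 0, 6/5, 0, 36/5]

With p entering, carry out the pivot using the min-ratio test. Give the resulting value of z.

Ratio test on column p — row 1: (26/5)/(16/5) = 13/8; row 2: (6/5)/(1/5) = 6; row 3: (28/5)/(3/5) = 28/3. Minimum is 13/8 at row 1 (s1 leaves); pivot element 16/5.
Pivot on row 1; the obj-row RHS becomes 36/5 − (-14/5)·(13/8) = 47/4.

47/4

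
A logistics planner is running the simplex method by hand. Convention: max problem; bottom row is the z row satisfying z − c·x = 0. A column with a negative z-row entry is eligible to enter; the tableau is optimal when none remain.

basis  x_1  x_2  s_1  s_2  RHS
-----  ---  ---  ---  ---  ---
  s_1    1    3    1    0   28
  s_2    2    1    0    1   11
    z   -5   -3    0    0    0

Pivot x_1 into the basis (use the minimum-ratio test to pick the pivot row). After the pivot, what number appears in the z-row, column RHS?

55/2

Ratio test on column x_1 — row 1: 28/1 = 28; row 2: 11/2 = 11/2. Minimum is 11/2 at row 2 (s_2 leaves); pivot element 2.
Divide row 2 by 2; eliminate column x_1 from the other rows.
z-row update in column RHS: 0 − (-5)·(11/2) = 55/2.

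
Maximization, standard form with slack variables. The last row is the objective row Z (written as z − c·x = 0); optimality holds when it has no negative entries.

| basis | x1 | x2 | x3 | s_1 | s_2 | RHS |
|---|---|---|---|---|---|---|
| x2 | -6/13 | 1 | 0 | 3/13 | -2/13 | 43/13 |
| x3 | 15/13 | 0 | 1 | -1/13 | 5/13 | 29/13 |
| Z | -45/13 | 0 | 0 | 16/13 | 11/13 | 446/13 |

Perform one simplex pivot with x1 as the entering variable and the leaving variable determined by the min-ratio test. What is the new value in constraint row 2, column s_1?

-1/15

Ratio test on column x1 — row 1: entry -6/13 ≤ 0; row 2: (29/13)/(15/13) = 29/15. Minimum is 29/15 at row 2 (x3 leaves); pivot element 15/13.
Divide row 2 by 15/13; eliminate column x1 from the other rows.
In the new row 2, the s_1 entry is the old entry divided by the pivot: (-1/13)/(15/13) = -1/15.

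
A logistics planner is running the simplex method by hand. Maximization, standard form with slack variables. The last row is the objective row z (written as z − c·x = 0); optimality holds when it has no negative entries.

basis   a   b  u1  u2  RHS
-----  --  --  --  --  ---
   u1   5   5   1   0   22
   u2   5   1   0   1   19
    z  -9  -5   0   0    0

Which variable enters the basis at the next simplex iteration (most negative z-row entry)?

Negative z-row entries: a: -9, b: -5.
The most negative is -9 in column a, so a enters.

a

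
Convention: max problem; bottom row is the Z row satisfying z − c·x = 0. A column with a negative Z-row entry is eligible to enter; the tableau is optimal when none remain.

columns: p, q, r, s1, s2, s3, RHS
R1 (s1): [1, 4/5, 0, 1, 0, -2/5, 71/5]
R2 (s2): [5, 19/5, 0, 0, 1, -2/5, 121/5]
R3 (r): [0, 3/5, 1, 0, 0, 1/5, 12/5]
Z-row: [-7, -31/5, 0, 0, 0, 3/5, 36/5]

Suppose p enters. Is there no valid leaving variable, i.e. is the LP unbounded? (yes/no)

Column p has positive entries in row(s) 1, 2, so the ratio test bounds it — not unbounded.

no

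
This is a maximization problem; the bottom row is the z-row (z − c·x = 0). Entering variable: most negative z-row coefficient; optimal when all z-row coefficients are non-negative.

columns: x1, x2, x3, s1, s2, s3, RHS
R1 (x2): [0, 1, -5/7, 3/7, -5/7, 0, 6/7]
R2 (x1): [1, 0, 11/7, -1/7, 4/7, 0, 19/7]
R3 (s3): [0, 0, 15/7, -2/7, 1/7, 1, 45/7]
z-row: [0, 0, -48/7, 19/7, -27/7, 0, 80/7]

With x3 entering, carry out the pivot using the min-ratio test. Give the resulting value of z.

Ratio test on column x3 — row 1: entry -5/7 ≤ 0; row 2: (19/7)/(11/7) = 19/11; row 3: (45/7)/(15/7) = 3. Minimum is 19/11 at row 2 (x1 leaves); pivot element 11/7.
Pivot on row 2; the z-row RHS becomes 80/7 − (-48/7)·(19/11) = 256/11.

256/11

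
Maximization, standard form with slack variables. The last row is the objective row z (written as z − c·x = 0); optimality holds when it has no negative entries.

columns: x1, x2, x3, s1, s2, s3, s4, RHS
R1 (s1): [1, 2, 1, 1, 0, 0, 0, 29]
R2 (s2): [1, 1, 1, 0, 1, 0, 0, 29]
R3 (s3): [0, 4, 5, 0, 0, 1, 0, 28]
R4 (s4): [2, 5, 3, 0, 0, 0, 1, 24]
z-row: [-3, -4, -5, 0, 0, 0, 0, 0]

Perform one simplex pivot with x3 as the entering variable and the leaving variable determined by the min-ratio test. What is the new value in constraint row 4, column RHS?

Ratio test on column x3 — row 1: 29/1 = 29; row 2: 29/1 = 29; row 3: 28/5 = 28/5; row 4: 24/3 = 8. Minimum is 28/5 at row 3 (s3 leaves); pivot element 5.
Divide row 3 by 5; eliminate column x3 from the other rows.
Row 4 update in column RHS: 24 − 3·(28/5) = 36/5.

36/5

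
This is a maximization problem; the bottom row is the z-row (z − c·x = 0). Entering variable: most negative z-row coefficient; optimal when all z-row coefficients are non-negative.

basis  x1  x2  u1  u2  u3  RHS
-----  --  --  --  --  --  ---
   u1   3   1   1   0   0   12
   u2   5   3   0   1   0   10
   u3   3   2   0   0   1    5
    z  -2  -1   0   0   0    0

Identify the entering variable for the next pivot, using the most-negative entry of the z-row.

x1

Negative z-row entries: x1: -2, x2: -1.
The most negative is -2 in column x1, so x1 enters.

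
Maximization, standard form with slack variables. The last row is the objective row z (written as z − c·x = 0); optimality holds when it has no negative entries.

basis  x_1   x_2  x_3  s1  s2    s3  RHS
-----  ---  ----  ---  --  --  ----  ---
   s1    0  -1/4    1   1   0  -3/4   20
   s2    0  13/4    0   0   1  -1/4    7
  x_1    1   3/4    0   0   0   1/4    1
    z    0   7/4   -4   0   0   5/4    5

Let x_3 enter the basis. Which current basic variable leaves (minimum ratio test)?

Column x_3 entries and ratios — s1: 20/1 = 20; s2: 0 ≤ 0, skip; x_1: 0 ≤ 0, skip.
Smallest ratio is 20 in the row of s1, so s1 leaves.

s1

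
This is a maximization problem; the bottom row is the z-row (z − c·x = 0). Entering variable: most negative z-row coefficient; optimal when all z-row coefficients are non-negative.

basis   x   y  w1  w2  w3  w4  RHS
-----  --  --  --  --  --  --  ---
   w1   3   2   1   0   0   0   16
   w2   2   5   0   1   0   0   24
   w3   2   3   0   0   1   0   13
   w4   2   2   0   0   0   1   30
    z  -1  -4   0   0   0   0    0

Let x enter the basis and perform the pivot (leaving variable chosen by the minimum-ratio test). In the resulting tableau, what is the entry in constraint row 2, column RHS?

40/3

Ratio test on column x — row 1: 16/3 = 16/3; row 2: 24/2 = 12; row 3: 13/2 = 13/2; row 4: 30/2 = 15. Minimum is 16/3 at row 1 (w1 leaves); pivot element 3.
Divide row 1 by 3; eliminate column x from the other rows.
Row 2 update in column RHS: 24 − 2·(16/3) = 40/3.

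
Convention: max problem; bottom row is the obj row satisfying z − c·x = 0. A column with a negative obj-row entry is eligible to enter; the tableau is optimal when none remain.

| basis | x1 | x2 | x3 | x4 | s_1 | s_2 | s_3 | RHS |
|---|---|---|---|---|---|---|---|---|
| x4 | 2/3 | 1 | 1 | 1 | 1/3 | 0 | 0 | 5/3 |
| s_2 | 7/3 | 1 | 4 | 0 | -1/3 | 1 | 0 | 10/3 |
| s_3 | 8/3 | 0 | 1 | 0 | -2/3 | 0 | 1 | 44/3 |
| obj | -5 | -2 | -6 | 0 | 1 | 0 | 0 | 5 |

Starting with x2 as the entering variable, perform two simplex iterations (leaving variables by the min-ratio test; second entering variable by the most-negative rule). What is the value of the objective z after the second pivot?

95/9

Ratio test on column x2 — row 1: (5/3)/1 = 5/3; row 2: (10/3)/1 = 10/3; row 3: entry 0 ≤ 0. Minimum is 5/3 at row 1 (x4 leaves); pivot element 1.
Pivot on row 1; the obj-row RHS becomes 5 − (-2)·(5/3) = 25/3.
Next entering variable (most negative obj-row entry -4): x3.
Ratio test on column x3 — row 1: (5/3)/1 = 5/3; row 2: (5/3)/3 = 5/9; row 3: (44/3)/1 = 44/3. Minimum is 5/9 at row 2 (s_2 leaves); pivot element 3.
After the second pivot the obj-row RHS is 25/3 − (-4)·(5/9) = 95/9.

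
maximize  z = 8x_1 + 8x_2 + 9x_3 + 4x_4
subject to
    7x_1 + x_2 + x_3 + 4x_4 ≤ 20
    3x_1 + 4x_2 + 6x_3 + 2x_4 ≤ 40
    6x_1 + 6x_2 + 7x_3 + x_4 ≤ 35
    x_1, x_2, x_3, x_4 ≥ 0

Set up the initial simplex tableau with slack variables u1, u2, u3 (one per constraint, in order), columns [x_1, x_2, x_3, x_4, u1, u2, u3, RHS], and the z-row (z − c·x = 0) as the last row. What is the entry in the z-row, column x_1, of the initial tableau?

The z-row carries the negated objective coefficients: the x_1 entry is -8.

-8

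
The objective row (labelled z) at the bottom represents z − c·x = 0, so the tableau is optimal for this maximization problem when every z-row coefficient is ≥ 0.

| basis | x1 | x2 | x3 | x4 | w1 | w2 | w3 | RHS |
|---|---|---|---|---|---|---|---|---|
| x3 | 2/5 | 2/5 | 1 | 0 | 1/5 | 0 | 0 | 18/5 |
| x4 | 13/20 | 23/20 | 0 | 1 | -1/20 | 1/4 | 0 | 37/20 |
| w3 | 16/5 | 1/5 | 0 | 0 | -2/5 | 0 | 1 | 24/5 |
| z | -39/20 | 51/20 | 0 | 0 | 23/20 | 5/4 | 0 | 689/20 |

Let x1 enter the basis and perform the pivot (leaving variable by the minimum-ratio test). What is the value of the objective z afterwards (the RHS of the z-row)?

Ratio test on column x1 — row 1: (18/5)/(2/5) = 9; row 2: (37/20)/(13/20) = 37/13; row 3: (24/5)/(16/5) = 3/2. Minimum is 3/2 at row 3 (w3 leaves); pivot element 16/5.
Pivot on row 3; the z-row RHS becomes 689/20 − (-39/20)·(3/2) = 299/8.

299/8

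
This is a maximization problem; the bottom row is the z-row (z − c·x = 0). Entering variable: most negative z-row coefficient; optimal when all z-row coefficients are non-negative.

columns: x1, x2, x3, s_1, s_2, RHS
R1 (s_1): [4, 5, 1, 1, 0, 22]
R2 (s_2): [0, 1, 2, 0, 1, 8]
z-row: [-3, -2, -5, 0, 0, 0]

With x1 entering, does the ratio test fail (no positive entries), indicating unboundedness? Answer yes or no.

no

Column x1 has positive entries in row(s) 1, so the ratio test bounds it — not unbounded.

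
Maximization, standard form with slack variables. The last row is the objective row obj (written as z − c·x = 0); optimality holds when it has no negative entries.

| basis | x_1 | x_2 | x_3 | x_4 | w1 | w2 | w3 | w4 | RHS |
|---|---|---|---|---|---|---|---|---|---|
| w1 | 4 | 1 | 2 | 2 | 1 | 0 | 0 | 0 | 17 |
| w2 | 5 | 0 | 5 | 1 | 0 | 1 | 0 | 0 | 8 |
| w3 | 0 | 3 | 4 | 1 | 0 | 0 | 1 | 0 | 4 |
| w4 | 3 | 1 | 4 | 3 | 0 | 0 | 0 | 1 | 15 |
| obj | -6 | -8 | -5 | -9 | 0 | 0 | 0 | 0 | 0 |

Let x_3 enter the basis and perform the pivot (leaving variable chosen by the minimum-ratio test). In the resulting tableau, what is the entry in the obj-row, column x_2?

-17/4

Ratio test on column x_3 — row 1: 17/2 = 17/2; row 2: 8/5 = 8/5; row 3: 4/4 = 1; row 4: 15/4 = 15/4. Minimum is 1 at row 3 (w3 leaves); pivot element 4.
Divide row 3 by 4; eliminate column x_3 from the other rows.
obj-row update in column x_2: -8 − (-5)·(3/4) = -17/4.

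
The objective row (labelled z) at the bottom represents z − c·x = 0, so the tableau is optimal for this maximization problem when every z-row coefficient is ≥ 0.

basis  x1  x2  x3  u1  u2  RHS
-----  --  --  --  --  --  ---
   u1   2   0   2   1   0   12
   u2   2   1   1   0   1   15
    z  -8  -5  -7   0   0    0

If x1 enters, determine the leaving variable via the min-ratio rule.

Column x1 entries and ratios — u1: 12/2 = 6; u2: 15/2 = 15/2.
Smallest ratio is 6 in the row of u1, so u1 leaves.

u1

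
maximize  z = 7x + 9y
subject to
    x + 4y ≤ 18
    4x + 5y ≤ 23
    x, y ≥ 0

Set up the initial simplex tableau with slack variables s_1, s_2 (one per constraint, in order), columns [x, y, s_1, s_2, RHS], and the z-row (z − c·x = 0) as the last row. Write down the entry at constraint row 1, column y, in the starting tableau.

4

Constraint 1 has coefficient 4 on y.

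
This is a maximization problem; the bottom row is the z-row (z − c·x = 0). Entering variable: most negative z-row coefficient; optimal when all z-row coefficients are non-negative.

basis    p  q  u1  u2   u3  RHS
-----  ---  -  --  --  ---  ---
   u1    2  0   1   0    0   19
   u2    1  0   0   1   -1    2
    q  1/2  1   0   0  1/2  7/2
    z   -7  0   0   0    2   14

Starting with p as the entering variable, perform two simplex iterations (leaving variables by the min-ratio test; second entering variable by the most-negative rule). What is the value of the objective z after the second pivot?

Ratio test on column p — row 1: 19/2 = 19/2; row 2: 2/1 = 2; row 3: (7/2)/(1/2) = 7. Minimum is 2 at row 2 (u2 leaves); pivot element 1.
Pivot on row 2; the z-row RHS becomes 14 − (-7)·2 = 28.
Next entering variable (most negative z-row entry -5): u3.
Ratio test on column u3 — row 1: 15/2 = 15/2; row 2: entry -1 ≤ 0; row 3: (5/2)/1 = 5/2. Minimum is 5/2 at row 3 (q leaves); pivot element 1.
After the second pivot the z-row RHS is 28 − (-5)·(5/2) = 81/2.

81/2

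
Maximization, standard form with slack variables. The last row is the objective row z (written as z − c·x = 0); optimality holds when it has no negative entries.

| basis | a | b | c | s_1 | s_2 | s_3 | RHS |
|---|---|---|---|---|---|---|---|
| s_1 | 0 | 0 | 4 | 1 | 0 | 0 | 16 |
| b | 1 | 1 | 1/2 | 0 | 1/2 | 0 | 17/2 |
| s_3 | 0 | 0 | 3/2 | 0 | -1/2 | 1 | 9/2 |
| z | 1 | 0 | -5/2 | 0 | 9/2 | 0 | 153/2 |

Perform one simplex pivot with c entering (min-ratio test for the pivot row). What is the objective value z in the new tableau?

Ratio test on column c — row 1: 16/4 = 4; row 2: (17/2)/(1/2) = 17; row 3: (9/2)/(3/2) = 3. Minimum is 3 at row 3 (s_3 leaves); pivot element 3/2.
Pivot on row 3; the z-row RHS becomes 153/2 − (-5/2)·3 = 84.

84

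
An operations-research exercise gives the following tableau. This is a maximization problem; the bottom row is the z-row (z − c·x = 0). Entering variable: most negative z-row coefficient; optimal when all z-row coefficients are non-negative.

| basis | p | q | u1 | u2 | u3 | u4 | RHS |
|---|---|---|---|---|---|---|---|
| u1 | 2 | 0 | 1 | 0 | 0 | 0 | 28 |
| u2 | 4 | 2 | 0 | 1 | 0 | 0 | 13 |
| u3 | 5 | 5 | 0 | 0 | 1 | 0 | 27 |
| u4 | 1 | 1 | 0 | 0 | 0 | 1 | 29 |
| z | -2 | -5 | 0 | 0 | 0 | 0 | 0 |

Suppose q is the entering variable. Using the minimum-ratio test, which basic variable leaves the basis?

u3

Column q entries and ratios — u1: 0 ≤ 0, skip; u2: 13/2 = 13/2; u3: 27/5 = 27/5; u4: 29/1 = 29.
Smallest ratio is 27/5 in the row of u3, so u3 leaves.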